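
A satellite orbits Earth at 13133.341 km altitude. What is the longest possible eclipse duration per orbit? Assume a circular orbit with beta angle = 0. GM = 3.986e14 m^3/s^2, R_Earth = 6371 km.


r = 19504.3410 km
T = 451.8111 min
Eclipse fraction = arcsin(R_E/r)/pi = arcsin(6371.0000/19504.3410)/pi
= arcsin(0.3266452)/pi = 0.1059182
Eclipse duration = 0.1059182 * 451.8111 = 47.8550 min

47.8550 minutes


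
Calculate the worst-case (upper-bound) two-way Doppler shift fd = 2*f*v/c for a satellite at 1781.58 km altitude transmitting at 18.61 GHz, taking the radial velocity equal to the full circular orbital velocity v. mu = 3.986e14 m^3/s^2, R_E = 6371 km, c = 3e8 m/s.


r = 8.15258e+06 m
v = sqrt(mu/r) = 6992.3171 m/s (worst-case radial velocity)
f = 18.61 GHz = 1.861e+10 Hz
fd = 2*f*v/c = 2*1.861e+10*6992.3171/3.0e+08
fd = 867513.4696 Hz

867513.4696 Hz


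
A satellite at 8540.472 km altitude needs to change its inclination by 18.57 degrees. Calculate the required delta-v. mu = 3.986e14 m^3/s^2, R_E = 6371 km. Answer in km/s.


r = 14911.4720 km = 1.4911472e+07 m
V = sqrt(mu/r) = 5170.2124 m/s
di = 18.57 deg = 0.3241076 rad
dV = 2*V*sin(di/2) = 2*5170.2124*sin(0.1620538)
dV = 1668.3806 m/s = 1.6684 km/s

1.6684 km/s


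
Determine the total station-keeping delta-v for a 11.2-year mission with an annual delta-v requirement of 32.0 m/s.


dV = rate * years = 32.0 * 11.2
dV = 358.4000 m/s

358.4000 m/s


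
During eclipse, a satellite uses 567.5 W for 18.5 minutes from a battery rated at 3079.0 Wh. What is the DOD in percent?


E_used = P * t / 60 = 567.5 * 18.5 / 60 = 174.9792 Wh
DOD = E_used / E_total * 100 = 174.9792 / 3079.0 * 100
DOD = 5.6830 %

5.6830 %


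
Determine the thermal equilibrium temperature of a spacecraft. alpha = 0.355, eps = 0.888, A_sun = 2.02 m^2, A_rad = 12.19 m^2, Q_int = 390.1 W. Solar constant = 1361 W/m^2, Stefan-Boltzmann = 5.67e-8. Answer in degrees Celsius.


Numerator = alpha*S*A_sun + Q_int = 0.355*1361*2.02 + 390.1 = 1366.0731 W
Denominator = eps*sigma*A_rad = 0.888*5.67e-8*12.19 = 6.1376162e-07 W/K^4
T^4 = 2.2257389e+09 K^4
T = 217.2044 K = -55.9456 C

-55.9456 degrees Celsius


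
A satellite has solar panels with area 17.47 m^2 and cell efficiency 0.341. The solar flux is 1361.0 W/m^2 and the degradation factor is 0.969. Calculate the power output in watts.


P = area * eta * S * degradation
P = 17.47 * 0.341 * 1361.0 * 0.969
P = 7856.5013 W

7856.5013 W


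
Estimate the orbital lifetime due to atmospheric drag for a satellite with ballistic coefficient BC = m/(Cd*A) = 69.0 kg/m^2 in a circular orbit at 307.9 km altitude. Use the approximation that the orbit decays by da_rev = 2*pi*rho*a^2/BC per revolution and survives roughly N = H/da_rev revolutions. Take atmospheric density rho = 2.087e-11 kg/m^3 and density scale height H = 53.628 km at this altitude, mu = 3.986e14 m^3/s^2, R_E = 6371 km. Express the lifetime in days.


a = R_E + alt = 6678.9000 km = 6.6789e+06 m
da_rev = 2*pi*rho*a^2/BC = 2*pi*2.087e-11*(6.6789e+06)^2/69.0 = 84.774085 m per revolution
N = H/da_rev = 53628.0000 m / 84.774085 m = 632.5990 revolutions
P = 2*pi*sqrt(a^3/mu) = 5432.1110 s
lifetime = N*P = 632.5990 * 5432.1110 = 3.4363479e+06 s = 39.7725 days

39.7725 days


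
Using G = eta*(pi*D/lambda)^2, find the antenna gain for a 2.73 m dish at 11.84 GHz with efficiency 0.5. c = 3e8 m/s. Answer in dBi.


lambda = c/f = 3e8 / 1.184e+10 = 0.02533784 m
G = eta*(pi*D/lambda)^2 = 0.5*(pi*2.73/0.02533784)^2
G = 57286.9815 (linear)
G = 10*log10(57286.9815) = 47.5806 dBi

47.5806 dBi


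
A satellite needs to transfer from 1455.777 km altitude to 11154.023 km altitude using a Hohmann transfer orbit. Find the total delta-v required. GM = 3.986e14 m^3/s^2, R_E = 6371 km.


r1 = 7826.7770 km = 7.826777e+06 m
r2 = 17525.0230 km = 1.7525023e+07 m
dv1 = sqrt(mu/r1)*(sqrt(2*r2/(r1+r2)) - 1) = 1254.6977 m/s
dv2 = sqrt(mu/r2)*(1 - sqrt(2*r1/(r1+r2))) = 1021.6339 m/s
total dv = |dv1| + |dv2| = 1254.6977 + 1021.6339 = 2276.3316 m/s = 2.2763 km/s

2.2763 km/s


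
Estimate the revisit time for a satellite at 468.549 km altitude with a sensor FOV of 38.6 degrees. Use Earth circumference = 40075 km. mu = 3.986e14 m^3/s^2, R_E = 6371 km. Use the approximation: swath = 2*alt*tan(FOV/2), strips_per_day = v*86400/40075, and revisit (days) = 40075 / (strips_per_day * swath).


swath = 2*468.549*tan(0.3368485) = 328.1671 km
v = sqrt(mu/r) = 7634.0485 m/s = 7.6340 km/s
strips/day = v*86400/40075 = 7.6340*86400/40075 = 16.4587
coverage/day = strips * swath = 16.4587 * 328.1671 = 5401.1981 km
revisit = 40075 / 5401.1981 = 7.4197 days

7.4197 days


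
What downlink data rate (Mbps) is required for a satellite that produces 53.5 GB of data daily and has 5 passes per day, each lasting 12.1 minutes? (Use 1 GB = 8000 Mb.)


total contact time = 5 * 12.1 * 60 = 3630.0000 s
data = 53.5 GB = 428000.0000 Mb
rate = 428000.0000 / 3630.0000 = 117.9063 Mbps

117.9063 Mbps


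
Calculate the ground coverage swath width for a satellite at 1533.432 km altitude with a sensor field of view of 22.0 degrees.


FOV = 22.0 deg = 0.3839724 rad
swath = 2 * alt * tan(FOV/2) = 2 * 1533.432 * tan(0.1919862)
swath = 2 * 1533.432 * 0.1943803
swath = 596.1380 km

596.1380 km


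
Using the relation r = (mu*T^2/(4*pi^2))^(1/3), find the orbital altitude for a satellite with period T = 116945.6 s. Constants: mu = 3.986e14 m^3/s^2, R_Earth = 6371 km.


T = 116945.6 s
r = (mu*T^2/(4*pi^2))^(1/3) = (3.986e14 * 116945.6^2 / (4*pi^2))^(1/3)
r = 5.1687054e+07 m = 51687.0537 km
alt = r - R_E = 51687.0537 - 6371 = 45316.0537 km

45316.0537 km


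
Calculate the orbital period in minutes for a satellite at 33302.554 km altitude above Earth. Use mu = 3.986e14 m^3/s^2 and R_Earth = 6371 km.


r = 39673.5540 km = 3.9673554e+07 m
T = 2*pi*sqrt(r^3/mu) = 2*pi*sqrt(6.2445812e+22 / 3.986e14)
T = 78643.5087 s = 1310.7251 min

1310.7251 minutes


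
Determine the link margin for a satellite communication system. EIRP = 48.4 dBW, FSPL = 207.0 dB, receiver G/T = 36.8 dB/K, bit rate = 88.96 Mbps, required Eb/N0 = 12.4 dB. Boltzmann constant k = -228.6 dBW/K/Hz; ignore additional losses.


C/N0 = EIRP - FSPL + G/T - k = 48.4 - 207.0 + 36.8 - (-228.6)
C/N0 = 106.8000 dB-Hz
R_b = 88.96 Mbps = 8.896e+07 bps -> 10*log10(R_b) = 79.4919 dB-Hz
Eb/N0 = C/N0 - 10*log10(R_b) = 106.8000 - 79.4919 = 27.3081 dB
Margin = Eb/N0 - Eb/N0_req = 27.3081 - 12.4 = 14.9081 dB (link closes)

14.9081 dB


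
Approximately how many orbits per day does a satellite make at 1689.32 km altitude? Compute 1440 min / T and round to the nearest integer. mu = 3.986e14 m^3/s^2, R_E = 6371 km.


r = 8.06032e+06 m
T = 2*pi*sqrt(r^3/mu) = 7201.7766 s = 120.0296 min
revs/day = 1440 / 120.0296 = 11.9970
Rounded: 12 revolutions per day

12 revolutions per day


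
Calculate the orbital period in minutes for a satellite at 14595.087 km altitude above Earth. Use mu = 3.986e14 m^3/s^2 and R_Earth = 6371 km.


r = 20966.0870 km = 2.0966087e+07 m
T = 2*pi*sqrt(r^3/mu) = 2*pi*sqrt(9.2162055e+21 / 3.986e14)
T = 30212.5440 s = 503.5424 min

503.5424 minutes


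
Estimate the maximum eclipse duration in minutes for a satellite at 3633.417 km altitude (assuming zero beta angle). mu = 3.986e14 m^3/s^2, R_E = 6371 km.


r = 10004.4170 km
T = 165.9769 min
Eclipse fraction = arcsin(R_E/r)/pi = arcsin(6371.0000/10004.4170)/pi
= arcsin(0.6368187)/pi = 0.21975
Eclipse duration = 0.21975 * 165.9769 = 36.4734 min

36.4734 minutes


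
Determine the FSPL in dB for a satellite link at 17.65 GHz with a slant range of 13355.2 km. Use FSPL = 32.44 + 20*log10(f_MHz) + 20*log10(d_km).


f = 17.65 GHz = 17650.0000 MHz
d = 13355.2 km
FSPL = 32.44 + 20*log10(17650.0000) + 20*log10(13355.2)
FSPL = 32.44 + 84.9349 + 82.5130
FSPL = 199.8879 dB

199.8879 dB


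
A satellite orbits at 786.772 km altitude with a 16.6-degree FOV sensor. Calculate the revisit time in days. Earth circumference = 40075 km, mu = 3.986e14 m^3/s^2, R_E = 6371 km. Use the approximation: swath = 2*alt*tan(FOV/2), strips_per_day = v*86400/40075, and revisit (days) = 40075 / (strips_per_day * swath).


swath = 2*786.772*tan(0.1448623) = 229.5552 km
v = sqrt(mu/r) = 7462.4205 m/s = 7.4624 km/s
strips/day = v*86400/40075 = 7.4624*86400/40075 = 16.0887
coverage/day = strips * swath = 16.0887 * 229.5552 = 3693.2367 km
revisit = 40075 / 3693.2367 = 10.8509 days

10.8509 days


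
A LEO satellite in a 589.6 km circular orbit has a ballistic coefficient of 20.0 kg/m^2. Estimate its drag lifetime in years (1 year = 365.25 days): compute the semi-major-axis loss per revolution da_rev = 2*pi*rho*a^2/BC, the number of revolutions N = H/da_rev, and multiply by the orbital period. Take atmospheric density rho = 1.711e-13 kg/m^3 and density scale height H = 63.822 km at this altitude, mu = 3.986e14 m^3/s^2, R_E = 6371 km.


a = R_E + alt = 6960.6000 km = 6.9606e+06 m
da_rev = 2*pi*rho*a^2/BC = 2*pi*1.711e-13*(6.9606e+06)^2/20.0 = 2.604313 m per revolution
N = H/da_rev = 63822.0000 m / 2.604313 m = 24506.2677 revolutions
P = 2*pi*sqrt(a^3/mu) = 5779.3798 s
lifetime = N*P = 24506.2677 * 5779.3798 = 1.4163103e+08 s = 1639.2480 days
years = 1639.2480 / 365.25 = 4.4880 years

4.4880 years


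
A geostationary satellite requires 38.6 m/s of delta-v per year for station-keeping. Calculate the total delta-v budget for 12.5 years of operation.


dV = rate * years = 38.6 * 12.5
dV = 482.5000 m/s

482.5000 m/s


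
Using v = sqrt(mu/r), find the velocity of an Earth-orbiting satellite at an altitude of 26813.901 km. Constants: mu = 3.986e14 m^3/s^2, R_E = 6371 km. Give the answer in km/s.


r = R_E + alt = 6371.0 + 26813.901 = 33184.9010 km = 3.3184901e+07 m
v = sqrt(mu/r) = sqrt(3.986e14 / 3.3184901e+07) = 3465.7592 m/s = 3.4658 km/s

3.4658 km/s


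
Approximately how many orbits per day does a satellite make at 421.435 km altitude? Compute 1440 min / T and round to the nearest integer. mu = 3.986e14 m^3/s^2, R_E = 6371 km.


r = 6.792435e+06 m
T = 2*pi*sqrt(r^3/mu) = 5571.2091 s = 92.8535 min
revs/day = 1440 / 92.8535 = 15.5083
Rounded: 16 revolutions per day

16 revolutions per day


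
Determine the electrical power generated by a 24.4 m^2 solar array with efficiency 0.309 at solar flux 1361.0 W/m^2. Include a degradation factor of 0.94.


P = area * eta * S * degradation
P = 24.4 * 0.309 * 1361.0 * 0.94
P = 9645.7119 W

9645.7119 W


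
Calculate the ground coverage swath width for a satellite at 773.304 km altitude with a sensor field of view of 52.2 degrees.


FOV = 52.2 deg = 0.9110619 rad
swath = 2 * alt * tan(FOV/2) = 2 * 773.304 * tan(0.4555309)
swath = 2 * 773.304 * 0.4898949
swath = 757.6754 km

757.6754 km


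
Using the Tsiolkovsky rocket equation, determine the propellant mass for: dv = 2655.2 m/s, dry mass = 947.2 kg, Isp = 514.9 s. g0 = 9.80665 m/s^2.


ve = Isp * g0 = 514.9 * 9.80665 = 5049.444085 m/s
mass ratio = exp(dv/ve) = exp(2655.2/5049.444085) = 1.69187954
m_prop = m_dry * (mr - 1) = 947.2 * (1.69187954 - 1)
m_prop = 655.3483 kg

655.3483 kg


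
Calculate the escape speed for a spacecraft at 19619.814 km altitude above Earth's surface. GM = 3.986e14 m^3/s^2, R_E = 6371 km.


r = 6371.0 + 19619.814 = 25990.8140 km = 2.5990814e+07 m
v_esc = sqrt(2*mu/r) = sqrt(2*3.986e14 / 2.5990814e+07)
v_esc = 5538.2646 m/s = 5.5383 km/s

5.5383 km/s


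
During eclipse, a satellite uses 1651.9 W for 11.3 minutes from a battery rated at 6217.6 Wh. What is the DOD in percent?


E_used = P * t / 60 = 1651.9 * 11.3 / 60 = 311.1078 Wh
DOD = E_used / E_total * 100 = 311.1078 / 6217.6 * 100
DOD = 5.0037 %

5.0037 %


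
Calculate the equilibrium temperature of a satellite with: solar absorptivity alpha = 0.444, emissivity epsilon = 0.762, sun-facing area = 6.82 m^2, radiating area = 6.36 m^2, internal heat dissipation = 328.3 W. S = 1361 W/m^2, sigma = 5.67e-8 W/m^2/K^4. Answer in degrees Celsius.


Numerator = alpha*S*A_sun + Q_int = 0.444*1361*6.82 + 328.3 = 4449.5169 W
Denominator = eps*sigma*A_rad = 0.762*5.67e-8*6.36 = 2.7478634e-07 W/K^4
T^4 = 1.6192642e+10 K^4
T = 356.7216 K = 83.5716 C

83.5716 degrees Celsius


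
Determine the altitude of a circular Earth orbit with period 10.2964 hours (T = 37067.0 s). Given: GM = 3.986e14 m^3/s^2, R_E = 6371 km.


T = 37067.0 s
r = (mu*T^2/(4*pi^2))^(1/3) = (3.986e14 * 37067.0^2 / (4*pi^2))^(1/3)
r = 2.4027992e+07 m = 24027.9920 km
alt = r - R_E = 24027.9920 - 6371 = 17656.9920 km

17656.9920 km


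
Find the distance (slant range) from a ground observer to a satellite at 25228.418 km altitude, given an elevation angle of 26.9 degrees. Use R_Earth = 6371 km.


h = 25228.418 km, el = 26.9 deg
d = -R_E*sin(el) + sqrt((R_E*sin(el))^2 + 2*R_E*h + h^2)
d = -6371.0000*sin(0.4694936) + sqrt((6371.0000*0.4524347)^2 + 2*6371.0000*25228.418 + 25228.418^2)
d = 28201.9745 km

28201.9745 km


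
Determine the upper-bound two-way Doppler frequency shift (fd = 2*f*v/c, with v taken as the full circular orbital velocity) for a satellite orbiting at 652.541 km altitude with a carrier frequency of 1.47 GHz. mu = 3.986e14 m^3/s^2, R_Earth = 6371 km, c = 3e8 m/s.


r = 7.023541e+06 m
v = sqrt(mu/r) = 7533.3923 m/s (worst-case radial velocity)
f = 1.47 GHz = 1.47e+09 Hz
fd = 2*f*v/c = 2*1.47e+09*7533.3923/3.0e+08
fd = 73827.2449 Hz

73827.2449 Hz


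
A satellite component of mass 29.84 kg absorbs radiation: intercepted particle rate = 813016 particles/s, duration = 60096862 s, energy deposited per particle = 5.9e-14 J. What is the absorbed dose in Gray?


Total energy deposited = rate * time * E_per
  = 813016 * 60096862 * 5.9e-14 = 2.8827 J
Dose = E_total / mass = 2.8827 / 29.84
Dose = 0.096606 Gy

0.0966 Gy


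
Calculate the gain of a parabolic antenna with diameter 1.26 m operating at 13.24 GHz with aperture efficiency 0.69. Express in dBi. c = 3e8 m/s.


lambda = c/f = 3e8 / 1.324e+10 = 0.02265861 m
G = eta*(pi*D/lambda)^2 = 0.69*(pi*1.26/0.02265861)^2
G = 21058.3038 (linear)
G = 10*log10(21058.3038) = 43.2342 dBi

43.2342 dBi


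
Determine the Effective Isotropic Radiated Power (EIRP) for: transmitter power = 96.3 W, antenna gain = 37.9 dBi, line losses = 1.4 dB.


Pt = 96.3 W = 19.8363 dBW
EIRP = Pt_dBW + Gt - losses = 19.8363 + 37.9 - 1.4 = 56.3363 dBW

56.3363 dBW


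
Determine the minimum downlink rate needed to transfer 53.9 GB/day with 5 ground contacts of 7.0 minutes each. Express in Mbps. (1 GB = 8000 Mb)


total contact time = 5 * 7.0 * 60 = 2100.0000 s
data = 53.9 GB = 431200.0000 Mb
rate = 431200.0000 / 2100.0000 = 205.3333 Mbps

205.3333 Mbps


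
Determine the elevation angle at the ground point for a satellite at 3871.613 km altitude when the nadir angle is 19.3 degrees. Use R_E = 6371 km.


r = R_E + alt = 10242.6130 km
Law of sines in the satellite / Earth-center / ground-point triangle:
  sin(nadir)/R_E = sin(90 + el)/r  =>  cos(el) = (r/R_E)*sin(nadir)
cos(el) = (10242.6130 / 6371.0000) * sin(19.3 deg) = 0.5313657
el = arccos(0.5313657) = 57.9022 deg
(Earth-central angle = 90 - nadir - el = 12.7978 deg)

57.9022 degrees


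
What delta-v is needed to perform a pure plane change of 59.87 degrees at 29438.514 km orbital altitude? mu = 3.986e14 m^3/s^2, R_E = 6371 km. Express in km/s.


r = 35809.5140 km = 3.5809514e+07 m
V = sqrt(mu/r) = 3336.3333 m/s
di = 59.87 deg = 1.0449 rad
dV = 2*V*sin(di/2) = 2*3336.3333*sin(0.5224643)
dV = 3329.7755 m/s = 3.3298 km/s

3.3298 km/s


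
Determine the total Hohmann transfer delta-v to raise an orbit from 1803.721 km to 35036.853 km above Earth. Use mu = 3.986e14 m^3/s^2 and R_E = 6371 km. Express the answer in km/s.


r1 = 8174.7210 km = 8.174721e+06 m
r2 = 41407.8530 km = 4.1407853e+07 m
dv1 = sqrt(mu/r1)*(sqrt(2*r2/(r1+r2)) - 1) = 2041.6762 m/s
dv2 = sqrt(mu/r2)*(1 - sqrt(2*r1/(r1+r2))) = 1320.9942 m/s
total dv = |dv1| + |dv2| = 2041.6762 + 1320.9942 = 3362.6705 m/s = 3.3627 km/s

3.3627 km/s


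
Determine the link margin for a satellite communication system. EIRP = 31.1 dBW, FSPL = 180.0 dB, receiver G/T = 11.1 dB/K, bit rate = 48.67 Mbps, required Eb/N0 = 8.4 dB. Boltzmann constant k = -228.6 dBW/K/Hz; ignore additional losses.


C/N0 = EIRP - FSPL + G/T - k = 31.1 - 180.0 + 11.1 - (-228.6)
C/N0 = 90.8000 dB-Hz
R_b = 48.67 Mbps = 4.867e+07 bps -> 10*log10(R_b) = 76.8726 dB-Hz
Eb/N0 = C/N0 - 10*log10(R_b) = 90.8000 - 76.8726 = 13.9274 dB
Margin = Eb/N0 - Eb/N0_req = 13.9274 - 8.4 = 5.5274 dB (link closes)

5.5274 dB


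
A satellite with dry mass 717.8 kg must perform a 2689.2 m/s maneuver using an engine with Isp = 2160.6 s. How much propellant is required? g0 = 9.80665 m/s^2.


ve = Isp * g0 = 2160.6 * 9.80665 = 21188.247990 m/s
mass ratio = exp(dv/ve) = exp(2689.2/21188.247990) = 1.13532552
m_prop = m_dry * (mr - 1) = 717.8 * (1.13532552 - 1)
m_prop = 97.1367 kg

97.1367 kg


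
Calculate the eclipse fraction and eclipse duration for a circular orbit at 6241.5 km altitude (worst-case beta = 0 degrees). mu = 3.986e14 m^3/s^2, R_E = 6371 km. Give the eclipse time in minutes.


r = 12612.5000 km
T = 234.9426 min
Eclipse fraction = arcsin(R_E/r)/pi = arcsin(6371.0000/12612.5000)/pi
= arcsin(0.5051338)/pi = 0.1685569
Eclipse duration = 0.1685569 * 234.9426 = 39.6012 min

39.6012 minutes


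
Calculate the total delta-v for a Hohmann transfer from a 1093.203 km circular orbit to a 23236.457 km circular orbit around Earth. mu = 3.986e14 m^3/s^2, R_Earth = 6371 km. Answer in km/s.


r1 = 7464.2030 km = 7.464203e+06 m
r2 = 29607.4570 km = 2.9607457e+07 m
dv1 = sqrt(mu/r1)*(sqrt(2*r2/(r1+r2)) - 1) = 1928.0986 m/s
dv2 = sqrt(mu/r2)*(1 - sqrt(2*r1/(r1+r2))) = 1340.7925 m/s
total dv = |dv1| + |dv2| = 1928.0986 + 1340.7925 = 3268.8912 m/s = 3.2689 km/s

3.2689 km/s


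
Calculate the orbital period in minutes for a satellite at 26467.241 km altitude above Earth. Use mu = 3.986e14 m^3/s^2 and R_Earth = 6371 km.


r = 32838.2410 km = 3.2838241e+07 m
T = 2*pi*sqrt(r^3/mu) = 2*pi*sqrt(3.541112e+22 / 3.986e14)
T = 59221.7245 s = 987.0287 min

987.0287 minutes


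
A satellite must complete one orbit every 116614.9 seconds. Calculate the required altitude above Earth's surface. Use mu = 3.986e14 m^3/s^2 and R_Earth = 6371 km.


T = 116614.9 s
r = (mu*T^2/(4*pi^2))^(1/3) = (3.986e14 * 116614.9^2 / (4*pi^2))^(1/3)
r = 5.1589567e+07 m = 51589.5669 km
alt = r - R_E = 51589.5669 - 6371 = 45218.5669 km

45218.5669 km


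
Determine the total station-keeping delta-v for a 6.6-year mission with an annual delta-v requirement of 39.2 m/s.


dV = rate * years = 39.2 * 6.6
dV = 258.7200 m/s

258.7200 m/s


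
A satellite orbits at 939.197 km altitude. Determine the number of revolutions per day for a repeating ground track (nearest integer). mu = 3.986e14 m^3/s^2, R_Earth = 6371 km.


r = 7.310197e+06 m
T = 2*pi*sqrt(r^3/mu) = 6220.2071 s = 103.6701 min
revs/day = 1440 / 103.6701 = 13.8902
Rounded: 14 revolutions per day

14 revolutions per day


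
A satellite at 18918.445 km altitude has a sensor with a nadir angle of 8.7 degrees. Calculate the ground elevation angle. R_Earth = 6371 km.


r = R_E + alt = 25289.4450 km
Law of sines in the satellite / Earth-center / ground-point triangle:
  sin(nadir)/R_E = sin(90 + el)/r  =>  cos(el) = (r/R_E)*sin(nadir)
cos(el) = (25289.4450 / 6371.0000) * sin(8.7 deg) = 0.6004241
el = arccos(0.6004241) = 53.0997 deg
(Earth-central angle = 90 - nadir - el = 28.2003 deg)

53.0997 degrees


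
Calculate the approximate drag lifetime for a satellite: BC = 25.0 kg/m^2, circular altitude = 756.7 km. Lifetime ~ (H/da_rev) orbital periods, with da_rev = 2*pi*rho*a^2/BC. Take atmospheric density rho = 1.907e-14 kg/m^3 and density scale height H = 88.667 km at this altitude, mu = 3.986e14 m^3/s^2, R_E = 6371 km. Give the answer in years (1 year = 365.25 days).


a = R_E + alt = 7127.7000 km = 7.1277e+06 m
da_rev = 2*pi*rho*a^2/BC = 2*pi*1.907e-14*(7.1277e+06)^2/25.0 = 0.243494624 m per revolution
N = H/da_rev = 88667.0000 m / 0.243494624 m = 364143.5630 revolutions
P = 2*pi*sqrt(a^3/mu) = 5988.7384 s
lifetime = N*P = 364143.5630 * 5988.7384 = 2.1807605e+09 s = 25240.2838 days
years = 25240.2838 / 365.25 = 69.1041 years

69.1041 years


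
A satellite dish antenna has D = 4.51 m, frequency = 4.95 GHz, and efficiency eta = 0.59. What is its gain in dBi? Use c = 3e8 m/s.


lambda = c/f = 3e8 / 4.95e+09 = 0.06060606 m
G = eta*(pi*D/lambda)^2 = 0.59*(pi*4.51/0.06060606)^2
G = 32245.7683 (linear)
G = 10*log10(32245.7683) = 45.0847 dBi

45.0847 dBi


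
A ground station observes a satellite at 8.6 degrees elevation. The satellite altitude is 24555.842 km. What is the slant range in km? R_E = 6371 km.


h = 24555.842 km, el = 8.6 deg
d = -R_E*sin(el) + sqrt((R_E*sin(el))^2 + 2*R_E*h + h^2)
d = -6371.0000*sin(0.1500983) + sqrt((6371.0000*0.1495353)^2 + 2*6371.0000*24555.842 + 24555.842^2)
d = 29325.8098 km

29325.8098 km


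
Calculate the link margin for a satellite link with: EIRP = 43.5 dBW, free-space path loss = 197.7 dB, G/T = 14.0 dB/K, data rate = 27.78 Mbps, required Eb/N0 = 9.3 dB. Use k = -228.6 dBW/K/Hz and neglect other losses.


C/N0 = EIRP - FSPL + G/T - k = 43.5 - 197.7 + 14.0 - (-228.6)
C/N0 = 88.4000 dB-Hz
R_b = 27.78 Mbps = 2.778e+07 bps -> 10*log10(R_b) = 74.4373 dB-Hz
Eb/N0 = C/N0 - 10*log10(R_b) = 88.4000 - 74.4373 = 13.9627 dB
Margin = Eb/N0 - Eb/N0_req = 13.9627 - 9.3 = 4.6627 dB (link closes)

4.6627 dB


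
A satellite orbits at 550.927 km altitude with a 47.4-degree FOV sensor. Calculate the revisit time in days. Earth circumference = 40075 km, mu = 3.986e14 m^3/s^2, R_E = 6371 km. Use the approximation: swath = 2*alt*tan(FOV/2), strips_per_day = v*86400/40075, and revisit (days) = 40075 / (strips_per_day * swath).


swath = 2*550.927*tan(0.413643) = 483.6801 km
v = sqrt(mu/r) = 7588.4860 m/s = 7.5885 km/s
strips/day = v*86400/40075 = 7.5885*86400/40075 = 16.3605
coverage/day = strips * swath = 16.3605 * 483.6801 = 7913.2259 km
revisit = 40075 / 7913.2259 = 5.0643 days

5.0643 days


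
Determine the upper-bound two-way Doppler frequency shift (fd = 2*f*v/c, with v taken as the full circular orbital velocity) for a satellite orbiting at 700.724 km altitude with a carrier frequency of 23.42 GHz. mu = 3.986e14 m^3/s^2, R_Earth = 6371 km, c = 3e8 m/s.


r = 7.071724e+06 m
v = sqrt(mu/r) = 7507.6842 m/s (worst-case radial velocity)
f = 23.42 GHz = 2.342e+10 Hz
fd = 2*f*v/c = 2*2.342e+10*7507.6842/3.0e+08
fd = 1.1721998e+06 Hz

1.1722e+06 Hz


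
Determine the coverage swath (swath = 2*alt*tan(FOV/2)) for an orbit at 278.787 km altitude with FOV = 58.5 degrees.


FOV = 58.5 deg = 1.0210 rad
swath = 2 * alt * tan(FOV/2) = 2 * 278.787 * tan(0.5105088)
swath = 2 * 278.787 * 0.5600269
swath = 312.2564 km

312.2564 km


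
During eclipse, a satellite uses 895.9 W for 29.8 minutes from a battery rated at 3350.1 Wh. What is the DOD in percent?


E_used = P * t / 60 = 895.9 * 29.8 / 60 = 444.9637 Wh
DOD = E_used / E_total * 100 = 444.9637 / 3350.1 * 100
DOD = 13.2821 %

13.2821 %


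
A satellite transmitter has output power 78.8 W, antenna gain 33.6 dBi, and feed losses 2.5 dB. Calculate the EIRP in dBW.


Pt = 78.8 W = 18.9653 dBW
EIRP = Pt_dBW + Gt - losses = 18.9653 + 33.6 - 2.5 = 50.0653 dBW

50.0653 dBW


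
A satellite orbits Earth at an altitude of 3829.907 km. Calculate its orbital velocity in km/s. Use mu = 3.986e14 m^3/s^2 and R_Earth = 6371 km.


r = R_E + alt = 6371.0 + 3829.907 = 10200.9070 km = 1.0200907e+07 m
v = sqrt(mu/r) = sqrt(3.986e14 / 1.0200907e+07) = 6250.9965 m/s = 6.2510 km/s

6.2510 km/s


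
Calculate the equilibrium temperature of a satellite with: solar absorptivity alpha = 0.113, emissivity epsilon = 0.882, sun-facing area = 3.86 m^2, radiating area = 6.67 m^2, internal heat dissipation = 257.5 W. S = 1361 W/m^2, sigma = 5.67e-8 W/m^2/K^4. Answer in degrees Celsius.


Numerator = alpha*S*A_sun + Q_int = 0.113*1361*3.86 + 257.5 = 851.1410 W
Denominator = eps*sigma*A_rad = 0.882*5.67e-8*6.67 = 3.335627e-07 W/K^4
T^4 = 2.5516672e+09 K^4
T = 224.7533 K = -48.3967 C

-48.3967 degrees Celsius


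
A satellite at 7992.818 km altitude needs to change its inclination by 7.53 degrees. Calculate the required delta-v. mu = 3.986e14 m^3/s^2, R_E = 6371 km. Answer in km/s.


r = 14363.8180 km = 1.4363818e+07 m
V = sqrt(mu/r) = 5267.8536 m/s
di = 7.53 deg = 0.1314233 rad
dV = 2*V*sin(di/2) = 2*5267.8536*sin(0.06571165)
dV = 691.8205 m/s = 0.6918205 km/s

0.6918 km/s


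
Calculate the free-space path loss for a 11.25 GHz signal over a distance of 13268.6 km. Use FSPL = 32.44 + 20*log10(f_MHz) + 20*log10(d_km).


f = 11.25 GHz = 11250.0000 MHz
d = 13268.6 km
FSPL = 32.44 + 20*log10(11250.0000) + 20*log10(13268.6)
FSPL = 32.44 + 81.0231 + 82.4565
FSPL = 195.9196 dB

195.9196 dB


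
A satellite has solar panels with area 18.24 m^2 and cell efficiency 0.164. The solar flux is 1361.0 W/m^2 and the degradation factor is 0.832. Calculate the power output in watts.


P = area * eta * S * degradation
P = 18.24 * 0.164 * 1361.0 * 0.832
P = 3387.2725 W

3387.2725 W


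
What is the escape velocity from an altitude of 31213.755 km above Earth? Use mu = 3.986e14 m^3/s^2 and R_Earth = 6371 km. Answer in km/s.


r = 6371.0 + 31213.755 = 37584.7550 km = 3.7584755e+07 m
v_esc = sqrt(2*mu/r) = sqrt(2*3.986e14 / 3.7584755e+07)
v_esc = 4605.5106 m/s = 4.6055 km/s

4.6055 km/s


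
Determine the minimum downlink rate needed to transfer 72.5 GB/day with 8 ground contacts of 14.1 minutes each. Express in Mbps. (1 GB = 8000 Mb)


total contact time = 8 * 14.1 * 60 = 6768.0000 s
data = 72.5 GB = 580000.0000 Mb
rate = 580000.0000 / 6768.0000 = 85.6974 Mbps

85.6974 Mbps


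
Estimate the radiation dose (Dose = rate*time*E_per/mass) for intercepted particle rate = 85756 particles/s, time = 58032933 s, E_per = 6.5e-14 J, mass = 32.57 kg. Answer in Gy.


Total energy deposited = rate * time * E_per
  = 85756 * 58032933 * 6.5e-14 = 0.3234837 J
Dose = E_total / mass = 0.3234837 / 32.57
Dose = 0.009931953 Gy

0.0099 Gy


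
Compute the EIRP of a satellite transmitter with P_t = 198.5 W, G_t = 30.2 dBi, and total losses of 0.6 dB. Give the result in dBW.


Pt = 198.5 W = 22.9776 dBW
EIRP = Pt_dBW + Gt - losses = 22.9776 + 30.2 - 0.6 = 52.5776 dBW

52.5776 dBW


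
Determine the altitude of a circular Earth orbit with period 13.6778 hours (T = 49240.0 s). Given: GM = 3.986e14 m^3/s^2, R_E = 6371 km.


T = 49240.0 s
r = (mu*T^2/(4*pi^2))^(1/3) = (3.986e14 * 49240.0^2 / (4*pi^2))^(1/3)
r = 2.9036073e+07 m = 29036.0732 km
alt = r - R_E = 29036.0732 - 6371 = 22665.0732 km

22665.0732 km


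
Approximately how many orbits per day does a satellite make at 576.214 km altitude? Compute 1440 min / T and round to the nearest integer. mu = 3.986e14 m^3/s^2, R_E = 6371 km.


r = 6.947214e+06 m
T = 2*pi*sqrt(r^3/mu) = 5762.7163 s = 96.0453 min
revs/day = 1440 / 96.0453 = 14.9929
Rounded: 15 revolutions per day

15 revolutions per day


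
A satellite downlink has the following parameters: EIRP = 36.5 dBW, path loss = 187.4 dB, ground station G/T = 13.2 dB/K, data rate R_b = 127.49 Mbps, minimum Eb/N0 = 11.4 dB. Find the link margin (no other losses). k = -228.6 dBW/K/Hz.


C/N0 = EIRP - FSPL + G/T - k = 36.5 - 187.4 + 13.2 - (-228.6)
C/N0 = 90.9000 dB-Hz
R_b = 127.49 Mbps = 1.2749e+08 bps -> 10*log10(R_b) = 81.0548 dB-Hz
Eb/N0 = C/N0 - 10*log10(R_b) = 90.9000 - 81.0548 = 9.8452 dB
Margin = Eb/N0 - Eb/N0_req = 9.8452 - 11.4 = -1.5548 dB (negative margin: link does not close)

-1.5548 dB


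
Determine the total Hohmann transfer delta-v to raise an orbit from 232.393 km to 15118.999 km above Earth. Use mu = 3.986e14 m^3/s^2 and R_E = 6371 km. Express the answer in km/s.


r1 = 6603.3930 km = 6.603393e+06 m
r2 = 21489.9990 km = 2.1489999e+07 m
dv1 = sqrt(mu/r1)*(sqrt(2*r2/(r1+r2)) - 1) = 1840.4836 m/s
dv2 = sqrt(mu/r2)*(1 - sqrt(2*r1/(r1+r2))) = 1353.8701 m/s
total dv = |dv1| + |dv2| = 1840.4836 + 1353.8701 = 3194.3537 m/s = 3.1944 km/s

3.1944 km/s


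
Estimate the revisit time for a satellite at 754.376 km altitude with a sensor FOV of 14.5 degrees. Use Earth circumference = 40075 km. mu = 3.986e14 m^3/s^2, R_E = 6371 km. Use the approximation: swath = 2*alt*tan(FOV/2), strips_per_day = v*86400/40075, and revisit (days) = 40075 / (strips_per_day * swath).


swath = 2*754.376*tan(0.1265364) = 191.9375 km
v = sqrt(mu/r) = 7479.3655 m/s = 7.4794 km/s
strips/day = v*86400/40075 = 7.4794*86400/40075 = 16.1252
coverage/day = strips * swath = 16.1252 * 191.9375 = 3095.0295 km
revisit = 40075 / 3095.0295 = 12.9482 days

12.9482 days


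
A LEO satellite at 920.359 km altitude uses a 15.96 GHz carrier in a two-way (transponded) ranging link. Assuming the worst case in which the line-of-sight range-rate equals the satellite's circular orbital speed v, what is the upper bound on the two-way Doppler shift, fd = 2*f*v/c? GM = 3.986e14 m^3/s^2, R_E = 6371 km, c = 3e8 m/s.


r = 7.291359e+06 m
v = sqrt(mu/r) = 7393.7439 m/s (worst-case radial velocity)
f = 15.96 GHz = 1.596e+10 Hz
fd = 2*f*v/c = 2*1.596e+10*7393.7439/3.0e+08
fd = 786694.3557 Hz

786694.3557 Hz


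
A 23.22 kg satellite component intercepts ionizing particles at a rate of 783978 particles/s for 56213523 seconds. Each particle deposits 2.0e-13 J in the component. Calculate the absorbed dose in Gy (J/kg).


Total energy deposited = rate * time * E_per
  = 783978 * 56213523 * 2.0e-13 = 8.8140 J
Dose = E_total / mass = 8.8140 / 23.22
Dose = 0.379588 Gy

0.3796 Gy


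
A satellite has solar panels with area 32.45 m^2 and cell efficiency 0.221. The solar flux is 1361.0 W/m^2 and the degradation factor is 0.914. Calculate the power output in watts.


P = area * eta * S * degradation
P = 32.45 * 0.221 * 1361.0 * 0.914
P = 8920.9539 W

8920.9539 W


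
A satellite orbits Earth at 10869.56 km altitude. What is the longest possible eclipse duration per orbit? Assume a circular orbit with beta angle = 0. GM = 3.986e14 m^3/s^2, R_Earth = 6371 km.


r = 17240.5600 km
T = 375.4802 min
Eclipse fraction = arcsin(R_E/r)/pi = arcsin(6371.0000/17240.5600)/pi
= arcsin(0.3695356)/pi = 0.1204832
Eclipse duration = 0.1204832 * 375.4802 = 45.2391 min

45.2391 minutes


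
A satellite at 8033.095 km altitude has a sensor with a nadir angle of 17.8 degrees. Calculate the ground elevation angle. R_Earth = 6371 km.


r = R_E + alt = 14404.0950 km
Law of sines in the satellite / Earth-center / ground-point triangle:
  sin(nadir)/R_E = sin(90 + el)/r  =>  cos(el) = (r/R_E)*sin(nadir)
cos(el) = (14404.0950 / 6371.0000) * sin(17.8 deg) = 0.6911418
el = arccos(0.6911418) = 46.2794 deg
(Earth-central angle = 90 - nadir - el = 25.9206 deg)

46.2794 degrees


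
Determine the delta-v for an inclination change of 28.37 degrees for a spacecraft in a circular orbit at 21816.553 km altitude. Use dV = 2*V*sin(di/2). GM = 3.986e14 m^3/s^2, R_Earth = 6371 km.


r = 28187.5530 km = 2.8187553e+07 m
V = sqrt(mu/r) = 3760.4512 m/s
di = 28.37 deg = 0.4951499 rad
dV = 2*V*sin(di/2) = 2*3760.4512*sin(0.247575)
dV = 1843.0240 m/s = 1.8430 km/s

1.8430 km/s


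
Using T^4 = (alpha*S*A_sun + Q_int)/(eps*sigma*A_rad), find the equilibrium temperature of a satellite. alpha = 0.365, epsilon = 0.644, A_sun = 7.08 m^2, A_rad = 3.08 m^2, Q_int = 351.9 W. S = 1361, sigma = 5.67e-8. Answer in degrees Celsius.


Numerator = alpha*S*A_sun + Q_int = 0.365*1361*7.08 + 351.9 = 3868.9962 W
Denominator = eps*sigma*A_rad = 0.644*5.67e-8*3.08 = 1.1246558e-07 W/K^4
T^4 = 3.4401601e+10 K^4
T = 430.6700 K = 157.5200 C

157.5200 degrees Celsius


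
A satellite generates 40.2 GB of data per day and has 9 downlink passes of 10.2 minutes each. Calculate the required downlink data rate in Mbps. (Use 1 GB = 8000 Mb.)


total contact time = 9 * 10.2 * 60 = 5508.0000 s
data = 40.2 GB = 321600.0000 Mb
rate = 321600.0000 / 5508.0000 = 58.3878 Mbps

58.3878 Mbps


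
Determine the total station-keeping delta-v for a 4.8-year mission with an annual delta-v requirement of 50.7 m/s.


dV = rate * years = 50.7 * 4.8
dV = 243.3600 m/s

243.3600 m/s


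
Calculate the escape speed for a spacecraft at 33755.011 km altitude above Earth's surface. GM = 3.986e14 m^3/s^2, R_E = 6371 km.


r = 6371.0 + 33755.011 = 40126.0110 km = 4.0126011e+07 m
v_esc = sqrt(2*mu/r) = sqrt(2*3.986e14 / 4.0126011e+07)
v_esc = 4457.2875 m/s = 4.4573 km/s

4.4573 km/s


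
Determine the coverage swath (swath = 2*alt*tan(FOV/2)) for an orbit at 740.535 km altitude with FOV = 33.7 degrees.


FOV = 33.7 deg = 0.588176 rad
swath = 2 * alt * tan(FOV/2) = 2 * 740.535 * tan(0.294088)
swath = 2 * 740.535 * 0.3028703
swath = 448.5721 km

448.5721 km


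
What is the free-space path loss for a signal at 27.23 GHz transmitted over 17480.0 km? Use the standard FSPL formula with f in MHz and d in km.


f = 27.23 GHz = 27230.0000 MHz
d = 17480.0 km
FSPL = 32.44 + 20*log10(27230.0000) + 20*log10(17480.0)
FSPL = 32.44 + 88.7010 + 84.8508
FSPL = 205.9918 dB

205.9918 dB


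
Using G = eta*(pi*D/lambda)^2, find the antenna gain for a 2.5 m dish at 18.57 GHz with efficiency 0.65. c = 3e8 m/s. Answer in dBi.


lambda = c/f = 3e8 / 1.857e+10 = 0.01615509 m
G = eta*(pi*D/lambda)^2 = 0.65*(pi*2.5/0.01615509)^2
G = 153629.4294 (linear)
G = 10*log10(153629.4294) = 51.8647 dBi

51.8647 dBi


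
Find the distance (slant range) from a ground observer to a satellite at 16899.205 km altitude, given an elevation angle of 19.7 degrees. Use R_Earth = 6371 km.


h = 16899.205 km, el = 19.7 deg
d = -R_E*sin(el) + sqrt((R_E*sin(el))^2 + 2*R_E*h + h^2)
d = -6371.0000*sin(0.3438299) + sqrt((6371.0000*0.3370953)^2 + 2*6371.0000*16899.205 + 16899.205^2)
d = 20336.2521 km

20336.2521 km


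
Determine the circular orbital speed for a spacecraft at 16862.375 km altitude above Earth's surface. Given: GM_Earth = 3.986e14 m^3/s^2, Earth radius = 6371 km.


r = R_E + alt = 6371.0 + 16862.375 = 23233.3750 km = 2.3233375e+07 m
v = sqrt(mu/r) = sqrt(3.986e14 / 2.3233375e+07) = 4142.0229 m/s = 4.1420 km/s

4.1420 km/s


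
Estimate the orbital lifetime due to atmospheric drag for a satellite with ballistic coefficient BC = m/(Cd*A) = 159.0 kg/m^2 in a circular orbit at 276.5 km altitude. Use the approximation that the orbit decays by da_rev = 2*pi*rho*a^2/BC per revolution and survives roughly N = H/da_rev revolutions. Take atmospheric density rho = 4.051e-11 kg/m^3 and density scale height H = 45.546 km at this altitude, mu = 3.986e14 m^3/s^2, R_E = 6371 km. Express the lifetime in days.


a = R_E + alt = 6647.5000 km = 6.6475e+06 m
da_rev = 2*pi*rho*a^2/BC = 2*pi*4.051e-11*(6.6475e+06)^2/159.0 = 70.739450 m per revolution
N = H/da_rev = 45546.0000 m / 70.739450 m = 643.8557 revolutions
P = 2*pi*sqrt(a^3/mu) = 5393.8485 s
lifetime = N*P = 643.8557 * 5393.8485 = 3.4728602e+06 s = 40.1951 days

40.1951 days


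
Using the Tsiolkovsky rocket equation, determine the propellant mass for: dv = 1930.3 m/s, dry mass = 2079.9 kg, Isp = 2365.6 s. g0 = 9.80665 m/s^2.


ve = Isp * g0 = 2365.6 * 9.80665 = 23198.611240 m/s
mass ratio = exp(dv/ve) = exp(1930.3/23198.611240) = 1.08676736
m_prop = m_dry * (mr - 1) = 2079.9 * (1.08676736 - 1)
m_prop = 180.4674 kg

180.4674 kg


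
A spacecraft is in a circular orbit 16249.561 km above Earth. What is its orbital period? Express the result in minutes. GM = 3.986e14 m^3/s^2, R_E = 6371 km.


r = 22620.5610 km = 2.2620561e+07 m
T = 2*pi*sqrt(r^3/mu) = 2*pi*sqrt(1.157471e+22 / 3.986e14)
T = 33858.3881 s = 564.3065 min

564.3065 minutes


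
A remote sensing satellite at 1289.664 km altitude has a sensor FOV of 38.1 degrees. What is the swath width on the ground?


FOV = 38.1 deg = 0.6649704 rad
swath = 2 * alt * tan(FOV/2) = 2 * 1289.664 * tan(0.3324852)
swath = 2 * 1289.664 * 0.345304
swath = 890.6524 km

890.6524 km


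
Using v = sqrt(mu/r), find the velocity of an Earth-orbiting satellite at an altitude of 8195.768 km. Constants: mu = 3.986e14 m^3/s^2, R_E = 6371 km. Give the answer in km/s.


r = R_E + alt = 6371.0 + 8195.768 = 14566.7680 km = 1.4566768e+07 m
v = sqrt(mu/r) = sqrt(3.986e14 / 1.4566768e+07) = 5231.0280 m/s = 5.2310 km/s

5.2310 km/s


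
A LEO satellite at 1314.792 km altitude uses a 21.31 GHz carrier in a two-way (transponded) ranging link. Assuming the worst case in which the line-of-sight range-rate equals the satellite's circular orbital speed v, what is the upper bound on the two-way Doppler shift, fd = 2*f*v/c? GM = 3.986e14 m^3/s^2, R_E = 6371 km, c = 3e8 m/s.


r = 7.685792e+06 m
v = sqrt(mu/r) = 7201.5227 m/s (worst-case radial velocity)
f = 21.31 GHz = 2.131e+10 Hz
fd = 2*f*v/c = 2*2.131e+10*7201.5227/3.0e+08
fd = 1.0230963e+06 Hz

1.0231e+06 Hz


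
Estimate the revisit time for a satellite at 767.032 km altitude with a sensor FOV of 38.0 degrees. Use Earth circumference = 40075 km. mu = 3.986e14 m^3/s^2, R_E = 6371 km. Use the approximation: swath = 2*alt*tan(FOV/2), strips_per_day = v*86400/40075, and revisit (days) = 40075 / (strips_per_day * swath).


swath = 2*767.032*tan(0.3316126) = 528.2206 km
v = sqrt(mu/r) = 7472.7319 m/s = 7.4727 km/s
strips/day = v*86400/40075 = 7.4727*86400/40075 = 16.1109
coverage/day = strips * swath = 16.1109 * 528.2206 = 8510.1055 km
revisit = 40075 / 8510.1055 = 4.7091 days

4.7091 days


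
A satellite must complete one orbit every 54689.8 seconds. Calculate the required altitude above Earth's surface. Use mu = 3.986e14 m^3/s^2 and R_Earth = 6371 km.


T = 54689.8 s
r = (mu*T^2/(4*pi^2))^(1/3) = (3.986e14 * 54689.8^2 / (4*pi^2))^(1/3)
r = 3.1140822e+07 m = 31140.8223 km
alt = r - R_E = 31140.8223 - 6371 = 24769.8223 km

24769.8223 km


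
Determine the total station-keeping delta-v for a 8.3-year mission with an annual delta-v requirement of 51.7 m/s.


dV = rate * years = 51.7 * 8.3
dV = 429.1100 m/s

429.1100 m/s


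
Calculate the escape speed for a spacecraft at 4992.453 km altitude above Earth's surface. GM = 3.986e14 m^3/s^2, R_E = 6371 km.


r = 6371.0 + 4992.453 = 11363.4530 km = 1.1363453e+07 m
v_esc = sqrt(2*mu/r) = sqrt(2*3.986e14 / 1.1363453e+07)
v_esc = 8375.8422 m/s = 8.3758 km/s

8.3758 km/s


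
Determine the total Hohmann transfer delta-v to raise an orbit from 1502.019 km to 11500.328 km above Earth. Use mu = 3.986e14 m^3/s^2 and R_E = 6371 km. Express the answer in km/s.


r1 = 7873.0190 km = 7.873019e+06 m
r2 = 17871.3280 km = 1.7871328e+07 m
dv1 = sqrt(mu/r1)*(sqrt(2*r2/(r1+r2)) - 1) = 1268.6062 m/s
dv2 = sqrt(mu/r2)*(1 - sqrt(2*r1/(r1+r2))) = 1029.2255 m/s
total dv = |dv1| + |dv2| = 1268.6062 + 1029.2255 = 2297.8317 m/s = 2.2978 km/s

2.2978 km/s


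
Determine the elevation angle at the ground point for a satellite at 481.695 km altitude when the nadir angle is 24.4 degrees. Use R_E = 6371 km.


r = R_E + alt = 6852.6950 km
Law of sines in the satellite / Earth-center / ground-point triangle:
  sin(nadir)/R_E = sin(90 + el)/r  =>  cos(el) = (r/R_E)*sin(nadir)
cos(el) = (6852.6950 / 6371.0000) * sin(24.4 deg) = 0.4443382
el = arccos(0.4443382) = 63.6190 deg
(Earth-central angle = 90 - nadir - el = 1.9810 deg)

63.6190 degrees


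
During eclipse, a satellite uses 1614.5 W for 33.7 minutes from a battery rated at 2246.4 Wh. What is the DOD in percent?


E_used = P * t / 60 = 1614.5 * 33.7 / 60 = 906.8108 Wh
DOD = E_used / E_total * 100 = 906.8108 / 2246.4 * 100
DOD = 40.3673 %

40.3673 %


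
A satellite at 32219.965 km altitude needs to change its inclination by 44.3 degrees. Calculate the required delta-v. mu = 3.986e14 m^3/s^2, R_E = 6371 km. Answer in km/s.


r = 38590.9650 km = 3.8590965e+07 m
V = sqrt(mu/r) = 3213.8517 m/s
di = 44.3 deg = 0.7731809 rad
dV = 2*V*sin(di/2) = 2*3213.8517*sin(0.3865904)
dV = 2423.4541 m/s = 2.4235 km/s

2.4235 km/s


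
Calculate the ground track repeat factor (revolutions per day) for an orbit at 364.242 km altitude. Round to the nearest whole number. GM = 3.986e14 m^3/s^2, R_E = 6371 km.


r = 6.735242e+06 m
T = 2*pi*sqrt(r^3/mu) = 5500.9922 s = 91.6832 min
revs/day = 1440 / 91.6832 = 15.7063
Rounded: 16 revolutions per day

16 revolutions per day
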